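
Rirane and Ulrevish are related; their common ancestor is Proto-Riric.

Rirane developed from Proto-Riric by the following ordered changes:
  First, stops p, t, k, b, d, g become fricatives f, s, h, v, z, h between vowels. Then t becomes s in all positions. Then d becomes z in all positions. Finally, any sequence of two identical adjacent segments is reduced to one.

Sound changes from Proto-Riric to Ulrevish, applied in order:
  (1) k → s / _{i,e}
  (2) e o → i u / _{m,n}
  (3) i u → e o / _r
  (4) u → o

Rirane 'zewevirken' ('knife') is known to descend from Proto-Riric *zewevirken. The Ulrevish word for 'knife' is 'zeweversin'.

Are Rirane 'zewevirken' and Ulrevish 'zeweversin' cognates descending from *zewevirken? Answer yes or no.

Derive the expected Ulrevish reflex of *zewevirken:
Ulrevish: *zewevirken
  zewevirken → zewevirsen   [palatalisation]
  zewevirsen → zewevirsin   [pre-nasal raising]
  zewevirsin → zeweversin   [pre-rhotic lowering]
  zeweversin (rule 4 does not apply)
  giving Ulrevish zeweversin.
Ulrevish 'zeweversin' matches the regular reflex exactly, so the pair is cognate.

yes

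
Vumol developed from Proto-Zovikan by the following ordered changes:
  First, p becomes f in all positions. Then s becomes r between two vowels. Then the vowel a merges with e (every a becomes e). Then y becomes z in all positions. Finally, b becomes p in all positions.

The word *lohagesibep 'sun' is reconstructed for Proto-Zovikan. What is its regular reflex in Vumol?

lohegeripef

Vumol: *lohagesibep
  lohagesibep → lohagesibef   [unconditioned shift]
  lohagesibef → lohageribef   [rhotacism]
  lohageribef → lohegeribef   [vowel merger]
  lohegeribef (rule 4 does not apply)
  lohegeribef → lohegeripef   [unconditioned shift]
  giving Vumol lohegeripef.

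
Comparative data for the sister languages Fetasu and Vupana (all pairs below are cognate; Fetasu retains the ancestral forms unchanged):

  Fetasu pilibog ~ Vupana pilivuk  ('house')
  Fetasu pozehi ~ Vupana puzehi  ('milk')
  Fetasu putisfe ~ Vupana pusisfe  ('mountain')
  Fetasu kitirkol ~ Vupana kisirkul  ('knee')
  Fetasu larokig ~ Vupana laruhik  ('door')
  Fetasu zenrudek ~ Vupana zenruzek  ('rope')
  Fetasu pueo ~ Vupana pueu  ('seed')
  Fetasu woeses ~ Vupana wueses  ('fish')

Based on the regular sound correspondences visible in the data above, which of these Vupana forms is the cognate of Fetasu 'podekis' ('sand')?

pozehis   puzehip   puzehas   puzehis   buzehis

puzehis

pilibog ~ pilivuk, pozehi ~ puzehi — Fetasu o corresponds to Vupana u after a consonant, before a consonant other than r, m, n, p, b, f, v.
zenrudek ~ zenruzek — Fetasu d corresponds to Vupana z between vowels (before a front vowel).
larokig ~ laruhik — Fetasu k corresponds to Vupana h between vowels (before a front vowel).
Applying these to Fetasu 'podekis':
  podekis → pudekis   (o→u after a consonant, before a consonant other than r, m, n, p, b, f, v)
  pudekis → puzekis   (d→z between vowels (before a front vowel))
  puzekis → puzehis   (k→h between vowels (before a front vowel))
So the Vupana cognate is 'puzehis'.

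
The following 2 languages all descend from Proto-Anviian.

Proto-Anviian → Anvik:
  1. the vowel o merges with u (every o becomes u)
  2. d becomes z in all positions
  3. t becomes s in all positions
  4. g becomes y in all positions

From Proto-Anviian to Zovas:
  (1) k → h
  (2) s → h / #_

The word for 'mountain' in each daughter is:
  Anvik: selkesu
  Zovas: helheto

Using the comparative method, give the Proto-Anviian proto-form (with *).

Position 6: Anvik has s, Zovas has t. Zovas preserves t here (none of its changes turn any other segment into t), so the proto-segment is *t.
Position 4: Anvik has k, Zovas has h. Anvik preserves k here (none of its changes turn any other segment into k), so the proto-segment is *k.
Position 7: Anvik has u, Zovas has o. Zovas preserves o here (none of its changes turn any other segment into o), so the proto-segment is *o.
This points to *selketo. Verify forward in each daughter:
Anvik: *selketo
  selketo → selketu   [vowel merger]
  selketu (rule 2 does not apply)
  selketu → selkesu   [unconditioned shift]
  selkesu (rule 4 does not apply)
  giving Anvik selkesu.
Zovas: start from *selketo.
  rule 1 (unconditioned shift): selketo → selheto
  rule 2 (debuccalisation): selheto → helheto
  ⇒ Zovas helheto
Only *selketo yields all of Anvik selkesu, Zovas helheto.

*selketo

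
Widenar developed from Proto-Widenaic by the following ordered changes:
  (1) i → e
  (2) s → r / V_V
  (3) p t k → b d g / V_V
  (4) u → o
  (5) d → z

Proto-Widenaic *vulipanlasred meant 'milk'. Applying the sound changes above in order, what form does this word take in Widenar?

volebanlasrez

Widenar: *vulipanlasred > vulepanlasred > vulebanlasred > volebanlasred > volebanlasrez  (by vowel merger, intervocalic voicing, vowel merger, unconditioned shift)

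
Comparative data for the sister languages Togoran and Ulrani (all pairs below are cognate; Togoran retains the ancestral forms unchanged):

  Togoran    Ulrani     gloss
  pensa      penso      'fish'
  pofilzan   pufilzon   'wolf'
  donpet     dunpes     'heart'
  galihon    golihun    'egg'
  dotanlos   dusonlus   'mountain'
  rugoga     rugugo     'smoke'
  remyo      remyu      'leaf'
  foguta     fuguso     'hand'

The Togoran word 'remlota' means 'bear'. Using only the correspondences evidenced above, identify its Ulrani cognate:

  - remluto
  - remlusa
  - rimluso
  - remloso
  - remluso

remluso

dotanlos ~ dusonlus, rugoga ~ rugugo — Togoran o corresponds to Ulrani u after a consonant, before a consonant other than r, m, n, p, b, f, v.
dotanlos ~ dusonlus, foguta ~ fuguso — Togoran t corresponds to Ulrani s between vowels (before a back vowel).
pensa ~ penso, rugoga ~ rugugo — Togoran a corresponds to Ulrani o word-finally.
Applying these to Togoran 'remlota':
  remlota → remluta   (o→u after a consonant, before a consonant other than r, m, n, p, b, f, v)
  remluta → remlusa   (t→s between vowels (before a back vowel))
  remlusa → remluso   (a→o word-finally)
So the Ulrani cognate is 'remluso'.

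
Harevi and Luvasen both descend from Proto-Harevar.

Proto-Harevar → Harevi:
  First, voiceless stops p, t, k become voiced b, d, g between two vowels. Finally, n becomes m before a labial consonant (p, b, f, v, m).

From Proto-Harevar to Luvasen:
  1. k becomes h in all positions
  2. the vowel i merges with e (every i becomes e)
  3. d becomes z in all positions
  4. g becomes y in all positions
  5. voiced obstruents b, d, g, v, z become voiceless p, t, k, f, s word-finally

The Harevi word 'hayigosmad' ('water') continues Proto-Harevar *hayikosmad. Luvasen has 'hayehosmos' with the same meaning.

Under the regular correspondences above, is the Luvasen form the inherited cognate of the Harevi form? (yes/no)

no

Derive the expected Luvasen reflex of *hayikosmad:
Luvasen: *hayikosmad
  hayikosmad → hayihosmad   [unconditioned shift]
  hayihosmad → hayehosmad   [vowel merger]
  hayehosmad → hayehosmaz   [unconditioned shift]
  hayehosmaz (rule 4 does not apply)
  hayehosmaz → hayehosmas   [final devoicing]
  giving Luvasen hayehosmas.
The regular Luvasen reflex would be 'hayehosmas', but the attested form is 'hayehosmos'. The correspondence is irregular, so they are not cognates (the Luvasen form has a different source).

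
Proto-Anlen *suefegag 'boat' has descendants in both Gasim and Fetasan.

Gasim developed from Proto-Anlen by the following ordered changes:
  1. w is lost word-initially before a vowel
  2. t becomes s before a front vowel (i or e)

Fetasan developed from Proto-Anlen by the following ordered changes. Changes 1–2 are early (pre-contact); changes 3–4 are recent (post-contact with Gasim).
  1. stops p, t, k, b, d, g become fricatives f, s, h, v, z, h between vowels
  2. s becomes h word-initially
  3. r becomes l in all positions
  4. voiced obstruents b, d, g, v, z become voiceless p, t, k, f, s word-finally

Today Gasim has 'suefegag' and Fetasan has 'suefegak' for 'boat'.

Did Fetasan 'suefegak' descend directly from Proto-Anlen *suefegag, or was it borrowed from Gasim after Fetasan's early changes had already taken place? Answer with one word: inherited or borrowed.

borrowed

If inherited, *suefegag would pass through all of Fetasan's changes:
Fetasan: start from *suefegag.
  rule 1 (intervocalic lenition): suefegag → suefehag
  rule 2 (debuccalisation): suefehag → huefehag
  rule 3: no change — huefehag
  rule 4 (final devoicing): huefehag → huefehak
  ⇒ Fetasan huefehak
If borrowed from Gasim 'suefegag' after the early changes, it would undergo only the recent ones:
  rule 3 (unconditioned shift): no change (suefegag)
  rule 4 (final devoicing): suefegag → suefegak
  ⇒ as a loan: suefegak
Fetasan 'suefegak' matches the loan outcome 'suefegak', not the inherited 'huefehak' — it skipped the early Fetasan changes, so it was borrowed from Gasim.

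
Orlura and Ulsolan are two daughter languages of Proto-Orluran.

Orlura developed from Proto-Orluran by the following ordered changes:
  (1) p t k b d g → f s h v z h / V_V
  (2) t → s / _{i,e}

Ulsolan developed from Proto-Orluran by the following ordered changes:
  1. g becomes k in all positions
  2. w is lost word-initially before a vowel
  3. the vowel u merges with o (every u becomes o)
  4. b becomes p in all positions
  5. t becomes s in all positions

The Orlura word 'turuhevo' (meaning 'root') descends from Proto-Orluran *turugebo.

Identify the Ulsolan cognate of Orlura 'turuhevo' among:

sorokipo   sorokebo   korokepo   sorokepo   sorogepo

sorokepo

Ulsolan: *turugebo > turukebo > torokebo > torokepo > sorokepo  (by unconditioned shift, vowel merger, unconditioned shift, unconditioned shift)
The other candidates each miss or misapply at least one Ulsolan change.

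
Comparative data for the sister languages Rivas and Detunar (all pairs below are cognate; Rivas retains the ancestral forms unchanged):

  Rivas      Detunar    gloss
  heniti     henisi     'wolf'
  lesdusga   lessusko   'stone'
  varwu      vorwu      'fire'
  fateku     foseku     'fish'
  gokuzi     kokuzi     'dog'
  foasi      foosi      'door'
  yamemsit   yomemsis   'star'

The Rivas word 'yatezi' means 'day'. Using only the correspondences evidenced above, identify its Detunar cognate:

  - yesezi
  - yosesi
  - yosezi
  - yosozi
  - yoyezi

fateku ~ foseku — Rivas a corresponds to Detunar o after a consonant, before a consonant other than r, m, n, p, b, f, v.
fateku ~ foseku — Rivas t corresponds to Detunar s between vowels (before a front vowel).
Applying these to Rivas 'yatezi':
  yatezi → yotezi   (a→o after a consonant, before a consonant other than r, m, n, p, b, f, v)
  yotezi → yosezi   (t→s between vowels (before a front vowel))
So the Detunar cognate is 'yosezi'.

yosezi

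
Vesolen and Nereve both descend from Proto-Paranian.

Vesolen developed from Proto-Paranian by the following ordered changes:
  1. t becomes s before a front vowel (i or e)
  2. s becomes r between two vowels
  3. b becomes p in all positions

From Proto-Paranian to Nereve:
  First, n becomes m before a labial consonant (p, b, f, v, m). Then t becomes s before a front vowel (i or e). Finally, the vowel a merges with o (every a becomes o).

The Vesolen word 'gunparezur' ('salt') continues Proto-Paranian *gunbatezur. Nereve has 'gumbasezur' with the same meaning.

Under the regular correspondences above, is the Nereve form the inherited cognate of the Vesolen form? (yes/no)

Derive the expected Nereve reflex of *gunbatezur:
Nereve: *gunbatezur > gumbatezur > gumbasezur > gumbosezur  (by nasal place assimilation, palatalisation, vowel merger)
The regular Nereve reflex would be 'gumbosezur', but the attested form is 'gumbasezur'. The correspondence is irregular, so they are not cognates (the Nereve form has a different source).

no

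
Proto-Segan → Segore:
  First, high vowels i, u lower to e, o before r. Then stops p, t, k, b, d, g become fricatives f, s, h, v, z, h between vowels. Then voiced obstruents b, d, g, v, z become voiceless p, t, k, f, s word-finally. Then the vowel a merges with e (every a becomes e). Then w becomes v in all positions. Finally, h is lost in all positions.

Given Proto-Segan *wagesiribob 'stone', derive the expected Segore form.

veeserivop

Segore: *wagesiribob
  wagesiribob → wageseribob   [pre-rhotic lowering]
  wageseribob → waheserivob   [intervocalic lenition]
  waheserivob → waheserivop   [final devoicing]
  waheserivop → weheserivop   [vowel merger]
  weheserivop → veheserivop   [unconditioned shift]
  veheserivop → veeserivop   [h-loss]
  giving Segore veeserivop.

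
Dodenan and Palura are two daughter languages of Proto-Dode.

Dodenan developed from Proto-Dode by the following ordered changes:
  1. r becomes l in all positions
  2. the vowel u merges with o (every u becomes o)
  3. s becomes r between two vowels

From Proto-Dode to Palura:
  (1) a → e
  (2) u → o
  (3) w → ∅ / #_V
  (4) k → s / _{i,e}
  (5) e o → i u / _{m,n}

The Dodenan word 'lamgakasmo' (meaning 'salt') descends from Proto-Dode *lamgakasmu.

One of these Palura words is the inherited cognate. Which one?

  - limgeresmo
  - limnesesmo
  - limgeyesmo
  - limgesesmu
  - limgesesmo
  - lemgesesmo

limgesesmo

Palura: *lamgakasmu > lemgekesmu > lemgekesmo > lemgesesmo > limgesesmo  (by vowel merger, vowel merger, palatalisation, pre-nasal raising)
The other candidates each miss or misapply at least one Palura change.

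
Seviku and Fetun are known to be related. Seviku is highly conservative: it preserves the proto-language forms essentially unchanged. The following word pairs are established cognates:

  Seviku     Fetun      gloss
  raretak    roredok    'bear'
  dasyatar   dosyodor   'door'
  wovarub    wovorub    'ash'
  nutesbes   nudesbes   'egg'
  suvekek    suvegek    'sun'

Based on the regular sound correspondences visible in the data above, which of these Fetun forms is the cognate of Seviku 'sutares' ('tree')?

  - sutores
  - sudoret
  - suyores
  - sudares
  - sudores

sudores

raretak ~ roredok, dasyatar ~ dosyodor — Seviku t corresponds to Fetun d between vowels (before a back vowel).
raretak ~ roredok, dasyatar ~ dosyodor — Seviku a corresponds to Fetun o after a consonant, before r.
Applying these to Seviku 'sutares':
  sutares → sudares   (t→d between vowels (before a back vowel))
  sudares → sudores   (a→o after a consonant, before r)
So the Fetun cognate is 'sudores'.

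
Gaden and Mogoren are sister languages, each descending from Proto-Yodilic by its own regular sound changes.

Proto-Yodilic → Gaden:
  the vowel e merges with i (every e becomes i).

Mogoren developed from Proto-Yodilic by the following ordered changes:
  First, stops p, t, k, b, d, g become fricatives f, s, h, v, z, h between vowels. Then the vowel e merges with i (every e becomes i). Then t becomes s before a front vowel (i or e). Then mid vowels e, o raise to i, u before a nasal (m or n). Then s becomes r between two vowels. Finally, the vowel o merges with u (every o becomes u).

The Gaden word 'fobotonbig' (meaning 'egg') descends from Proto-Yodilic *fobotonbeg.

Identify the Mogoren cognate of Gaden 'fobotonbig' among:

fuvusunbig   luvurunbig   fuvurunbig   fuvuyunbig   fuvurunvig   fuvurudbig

Mogoren: *fobotonbeg > fovosonbeg > fovosonbig > fovosunbig > fovorunbig > fuvurunbig  (by intervocalic lenition, vowel merger, pre-nasal raising, rhotacism, vowel merger)

fuvurunbig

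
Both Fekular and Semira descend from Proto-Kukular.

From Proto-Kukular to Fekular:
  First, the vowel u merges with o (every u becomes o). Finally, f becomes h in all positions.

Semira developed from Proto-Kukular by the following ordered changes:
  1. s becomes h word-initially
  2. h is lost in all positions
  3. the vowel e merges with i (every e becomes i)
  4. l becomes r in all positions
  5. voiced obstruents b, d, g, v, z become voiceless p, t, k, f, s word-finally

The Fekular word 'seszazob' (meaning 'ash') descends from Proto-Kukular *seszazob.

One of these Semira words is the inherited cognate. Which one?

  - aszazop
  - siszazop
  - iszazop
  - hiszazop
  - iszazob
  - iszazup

Semira: start from *seszazob.
  rule 1 (debuccalisation): seszazob → heszazob
  rule 2 (h-loss): heszazob → eszazob
  rule 3 (vowel merger): eszazob → iszazob
  rule 4: no change — iszazob
  rule 5 (final devoicing): iszazob → iszazop
  ⇒ Semira iszazop

iszazop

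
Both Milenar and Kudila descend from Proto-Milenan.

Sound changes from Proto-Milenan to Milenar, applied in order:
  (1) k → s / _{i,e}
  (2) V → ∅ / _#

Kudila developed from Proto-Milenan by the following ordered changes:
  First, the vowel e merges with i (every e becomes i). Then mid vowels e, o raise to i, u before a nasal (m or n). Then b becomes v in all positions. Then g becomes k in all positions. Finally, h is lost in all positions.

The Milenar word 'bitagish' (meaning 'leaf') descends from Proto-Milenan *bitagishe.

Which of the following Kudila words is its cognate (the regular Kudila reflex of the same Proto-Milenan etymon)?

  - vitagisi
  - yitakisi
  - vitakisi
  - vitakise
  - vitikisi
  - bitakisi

vitakisi

Kudila: *bitagishe
  bitagishe → bitagishi   [vowel merger]
  bitagishi (rule 2 does not apply)
  bitagishi → vitagishi   [unconditioned shift]
  vitagishi → vitakishi   [unconditioned shift]
  vitakishi → vitakisi   [h-loss]
  giving Kudila vitakisi.
Only 'vitakisi' matches the regular Kudila development of *bitagishe.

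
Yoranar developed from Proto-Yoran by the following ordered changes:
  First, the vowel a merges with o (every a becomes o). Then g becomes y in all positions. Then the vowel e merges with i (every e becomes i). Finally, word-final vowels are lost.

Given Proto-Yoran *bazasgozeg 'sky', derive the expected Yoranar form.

Yoranar: *bazasgozeg
  bazasgozeg → bozosgozeg   [vowel merger]
  bozosgozeg → bozosyozey   [unconditioned shift]
  bozosyozey → bozosyoziy   [vowel merger]
  bozosyoziy (rule 4 does not apply)
  giving Yoranar bozosyoziy.

bozosyoziy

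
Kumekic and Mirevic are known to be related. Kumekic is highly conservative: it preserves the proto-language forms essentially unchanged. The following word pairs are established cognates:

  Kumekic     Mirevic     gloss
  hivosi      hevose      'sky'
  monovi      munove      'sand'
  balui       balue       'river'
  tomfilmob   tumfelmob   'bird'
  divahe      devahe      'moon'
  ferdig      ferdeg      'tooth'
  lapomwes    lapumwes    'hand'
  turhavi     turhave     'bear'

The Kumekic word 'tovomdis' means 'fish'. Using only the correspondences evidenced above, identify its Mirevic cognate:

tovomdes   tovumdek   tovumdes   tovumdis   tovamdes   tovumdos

tovumdes

tomfilmob ~ tumfelmob, lapomwes ~ lapumwes — Kumekic o corresponds to Mirevic u after a consonant, before a nasal.
tomfilmob ~ tumfelmob, ferdig ~ ferdeg — Kumekic i corresponds to Mirevic e after a consonant, before a consonant other than r, m, n, p, b, f, v.
Applying these to Kumekic 'tovomdis':
  tovomdis → tovumdis   (o→u after a consonant, before a nasal)
  tovumdis → tovumdes   (i→e after a consonant, before a consonant other than r, m, n, p, b, f, v)
So the Mirevic cognate is 'tovumdes'.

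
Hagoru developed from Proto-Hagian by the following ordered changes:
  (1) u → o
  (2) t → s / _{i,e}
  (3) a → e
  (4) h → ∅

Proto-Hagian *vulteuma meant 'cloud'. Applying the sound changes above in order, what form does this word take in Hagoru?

volseome

Hagoru: start from *vulteuma.
  rule 1 (vowel merger): vulteuma → volteoma
  rule 2 (palatalisation): volteoma → volseoma
  rule 3 (vowel merger): volseoma → volseome
  rule 4: no change — volseome
  ⇒ Hagoru volseome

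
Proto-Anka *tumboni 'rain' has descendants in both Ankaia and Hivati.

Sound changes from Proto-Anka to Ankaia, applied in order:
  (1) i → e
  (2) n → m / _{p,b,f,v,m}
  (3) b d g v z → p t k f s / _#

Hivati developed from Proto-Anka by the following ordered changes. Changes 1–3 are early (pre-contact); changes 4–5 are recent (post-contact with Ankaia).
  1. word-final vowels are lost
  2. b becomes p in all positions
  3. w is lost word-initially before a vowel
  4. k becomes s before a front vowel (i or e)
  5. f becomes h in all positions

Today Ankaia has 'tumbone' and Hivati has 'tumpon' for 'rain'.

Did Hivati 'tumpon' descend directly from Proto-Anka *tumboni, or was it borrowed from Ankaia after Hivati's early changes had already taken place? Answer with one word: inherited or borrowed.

inherited

If inherited, *tumboni would pass through all of Hivati's changes:
Hivati: start from *tumboni.
  rule 1 (apocope): tumboni → tumbon
  rule 2 (unconditioned shift): tumbon → tumpon
  rule 3: no change — tumpon
  rule 4: no change — tumpon
  rule 5: no change — tumpon
  ⇒ Hivati tumpon
If borrowed from Ankaia 'tumbone' after the early changes, it would undergo only the recent ones:
  rule 4 (palatalisation): no change (tumbone)
  rule 5 (unconditioned shift): no change (tumbone)
  ⇒ as a loan: tumbone
Hivati 'tumpon' matches the inherited outcome exactly, so it is an inherited cognate, not a loan.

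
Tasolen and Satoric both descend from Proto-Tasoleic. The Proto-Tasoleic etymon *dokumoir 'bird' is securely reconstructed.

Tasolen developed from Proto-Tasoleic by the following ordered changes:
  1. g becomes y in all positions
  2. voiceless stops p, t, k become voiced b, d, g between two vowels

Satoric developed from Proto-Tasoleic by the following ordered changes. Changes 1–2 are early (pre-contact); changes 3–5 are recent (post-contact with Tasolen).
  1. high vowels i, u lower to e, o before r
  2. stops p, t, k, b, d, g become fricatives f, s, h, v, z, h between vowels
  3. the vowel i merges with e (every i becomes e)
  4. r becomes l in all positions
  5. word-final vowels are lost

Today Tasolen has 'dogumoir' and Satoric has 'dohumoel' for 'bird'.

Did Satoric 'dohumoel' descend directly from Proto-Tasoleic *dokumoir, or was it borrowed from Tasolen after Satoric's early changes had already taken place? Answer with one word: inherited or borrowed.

inherited

If inherited, *dokumoir would pass through all of Satoric's changes:
Satoric: start from *dokumoir.
  rule 1 (pre-rhotic lowering): dokumoir → dokumoer
  rule 2 (intervocalic lenition): dokumoer → dohumoer
  rule 3: no change — dohumoer
  rule 4 (unconditioned shift): dohumoer → dohumoel
  rule 5: no change — dohumoel
  ⇒ Satoric dohumoel
If borrowed from Tasolen 'dogumoir' after the early changes, it would undergo only the recent ones:
  rule 3 (vowel merger): dogumoir → dogumoer
  rule 4 (unconditioned shift): dogumoer → dogumoel
  rule 5 (apocope): no change (dogumoel)
  ⇒ as a loan: dogumoel
Satoric 'dohumoel' matches the inherited outcome exactly, so it is an inherited cognate, not a loan.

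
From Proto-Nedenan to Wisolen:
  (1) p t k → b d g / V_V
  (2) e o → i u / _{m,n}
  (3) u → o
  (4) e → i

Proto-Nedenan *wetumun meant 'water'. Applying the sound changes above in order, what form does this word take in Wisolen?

widomon

Wisolen: *wetumun > wedumun > wedomon > widomon  (by intervocalic voicing, vowel merger, vowel merger)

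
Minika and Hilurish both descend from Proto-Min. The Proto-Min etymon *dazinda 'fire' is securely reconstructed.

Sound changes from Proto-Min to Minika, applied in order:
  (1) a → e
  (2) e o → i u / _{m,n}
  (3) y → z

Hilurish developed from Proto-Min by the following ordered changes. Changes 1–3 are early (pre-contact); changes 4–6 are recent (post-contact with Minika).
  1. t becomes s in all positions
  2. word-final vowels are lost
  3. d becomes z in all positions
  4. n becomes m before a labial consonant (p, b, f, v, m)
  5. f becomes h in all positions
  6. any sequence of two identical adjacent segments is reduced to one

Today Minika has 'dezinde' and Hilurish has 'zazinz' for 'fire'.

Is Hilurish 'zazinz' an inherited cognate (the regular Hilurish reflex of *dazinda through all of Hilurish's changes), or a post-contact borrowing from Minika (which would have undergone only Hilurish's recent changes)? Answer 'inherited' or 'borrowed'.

If inherited, *dazinda would pass through all of Hilurish's changes:
Hilurish: start from *dazinda.
  rule 1: no change — dazinda
  rule 2 (apocope): dazinda → dazind
  rule 3 (unconditioned shift): dazind → zazinz
  rule 4: no change — zazinz
  rule 5: no change — zazinz
  rule 6: no change — zazinz
  ⇒ Hilurish zazinz
If borrowed from Minika 'dezinde' after the early changes, it would undergo only the recent ones:
  rule 4 (nasal place assimilation): no change (dezinde)
  rule 5 (unconditioned shift): no change (dezinde)
  rule 6 (degemination): no change (dezinde)
  ⇒ as a loan: dezinde
Hilurish 'zazinz' matches the inherited outcome exactly, so it is an inherited cognate, not a loan.

inherited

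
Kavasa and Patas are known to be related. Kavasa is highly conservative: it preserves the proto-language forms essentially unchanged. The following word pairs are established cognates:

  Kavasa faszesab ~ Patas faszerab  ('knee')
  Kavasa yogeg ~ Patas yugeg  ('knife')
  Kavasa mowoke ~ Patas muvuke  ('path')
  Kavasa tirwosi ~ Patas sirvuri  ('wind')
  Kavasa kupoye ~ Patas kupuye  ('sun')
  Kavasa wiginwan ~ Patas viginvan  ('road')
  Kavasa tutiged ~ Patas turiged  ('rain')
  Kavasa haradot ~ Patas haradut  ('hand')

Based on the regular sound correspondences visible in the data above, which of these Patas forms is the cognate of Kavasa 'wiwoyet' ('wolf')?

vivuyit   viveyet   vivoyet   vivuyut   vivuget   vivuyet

vivuyet

wiginwan ~ viginvan — Kavasa w corresponds to Patas v word-initially before a front vowel.
mowoke ~ muvuke — Kavasa w corresponds to Patas v between vowels (before a back vowel).
yogeg ~ yugeg, mowoke ~ muvuke — Kavasa o corresponds to Patas u after a consonant, before a consonant other than r, m, n, p, b, f, v.
Applying these to Kavasa 'wiwoyet':
  wiwoyet → viwoyet   (w→v word-initially before a front vowel)
  viwoyet → vivoyet   (w→v between vowels (before a back vowel))
  vivoyet → vivuyet   (o→u after a consonant, before a consonant other than r, m, n, p, b, f, v)
So the Patas cognate is 'vivuyet'.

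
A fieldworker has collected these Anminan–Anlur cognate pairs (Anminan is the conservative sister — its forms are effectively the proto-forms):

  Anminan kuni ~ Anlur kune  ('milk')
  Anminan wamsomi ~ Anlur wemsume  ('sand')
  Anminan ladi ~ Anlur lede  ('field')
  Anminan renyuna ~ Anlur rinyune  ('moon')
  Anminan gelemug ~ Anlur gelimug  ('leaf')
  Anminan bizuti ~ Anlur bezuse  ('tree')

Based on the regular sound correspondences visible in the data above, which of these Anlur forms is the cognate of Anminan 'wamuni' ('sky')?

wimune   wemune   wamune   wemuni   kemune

wemune

wamsomi ~ wemsume — Anminan a corresponds to Anlur e after a consonant, before a nasal.
kuni ~ kune, wamsomi ~ wemsume — Anminan i corresponds to Anlur e word-finally.
Applying these to Anminan 'wamuni':
  wamuni → wemuni   (a→e after a consonant, before a nasal)
  wemuni → wemune   (i→e word-finally)
So the Anlur cognate is 'wemune'.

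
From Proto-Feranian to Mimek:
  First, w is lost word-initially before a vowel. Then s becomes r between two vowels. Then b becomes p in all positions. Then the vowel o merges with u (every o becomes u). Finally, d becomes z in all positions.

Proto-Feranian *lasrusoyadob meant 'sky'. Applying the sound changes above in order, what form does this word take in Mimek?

lasruruyazup

Mimek: start from *lasrusoyadob.
  rule 1: no change — lasrusoyadob
  rule 2 (rhotacism): lasrusoyadob → lasruroyadob
  rule 3 (unconditioned shift): lasruroyadob → lasruroyadop
  rule 4 (vowel merger): lasruroyadop → lasruruyadup
  rule 5 (unconditioned shift): lasruruyadup → lasruruyazup
  ⇒ Mimek lasruruyazup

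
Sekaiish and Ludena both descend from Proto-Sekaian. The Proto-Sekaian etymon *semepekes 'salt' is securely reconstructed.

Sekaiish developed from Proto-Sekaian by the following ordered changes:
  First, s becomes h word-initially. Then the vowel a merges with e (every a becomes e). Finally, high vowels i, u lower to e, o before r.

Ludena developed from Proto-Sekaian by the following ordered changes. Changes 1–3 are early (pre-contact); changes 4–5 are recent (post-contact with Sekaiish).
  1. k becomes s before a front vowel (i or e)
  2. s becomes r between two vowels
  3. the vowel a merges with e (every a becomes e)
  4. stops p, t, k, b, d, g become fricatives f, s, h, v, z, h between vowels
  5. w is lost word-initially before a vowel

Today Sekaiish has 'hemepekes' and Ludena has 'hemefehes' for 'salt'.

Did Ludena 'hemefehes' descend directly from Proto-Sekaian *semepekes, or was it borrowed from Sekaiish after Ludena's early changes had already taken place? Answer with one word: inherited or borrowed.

borrowed

If inherited, *semepekes would pass through all of Ludena's changes:
Ludena: start from *semepekes.
  rule 1 (palatalisation): semepekes → semepeses
  rule 2 (rhotacism): semepeses → semeperes
  rule 3: no change — semeperes
  rule 4 (intervocalic lenition): semeperes → semeferes
  rule 5: no change — semeferes
  ⇒ Ludena semeferes
If borrowed from Sekaiish 'hemepekes' after the early changes, it would undergo only the recent ones:
  rule 4 (intervocalic lenition): hemepekes → hemefehes
  rule 5 (glide loss): no change (hemefehes)
  ⇒ as a loan: hemefehes
Ludena 'hemefehes' matches the loan outcome 'hemefehes', not the inherited 'semeferes' — it skipped the early Ludena changes, so it was borrowed from Sekaiish.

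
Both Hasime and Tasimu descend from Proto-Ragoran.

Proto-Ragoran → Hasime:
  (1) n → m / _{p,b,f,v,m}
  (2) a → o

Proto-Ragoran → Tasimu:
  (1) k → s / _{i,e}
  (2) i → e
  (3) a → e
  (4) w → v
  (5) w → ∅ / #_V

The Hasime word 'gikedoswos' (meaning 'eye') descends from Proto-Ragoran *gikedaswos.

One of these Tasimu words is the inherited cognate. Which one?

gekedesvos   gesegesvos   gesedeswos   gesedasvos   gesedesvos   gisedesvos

gesedesvos

Tasimu: *gikedaswos
  gikedaswos → gisedaswos   [palatalisation]
  gisedaswos → gesedaswos   [vowel merger]
  gesedaswos → gesedeswos   [vowel merger]
  gesedeswos → gesedesvos   [unconditioned shift]
  gesedesvos (rule 5 does not apply)
  giving Tasimu gesedesvos.
The other candidates each miss or misapply at least one Tasimu change.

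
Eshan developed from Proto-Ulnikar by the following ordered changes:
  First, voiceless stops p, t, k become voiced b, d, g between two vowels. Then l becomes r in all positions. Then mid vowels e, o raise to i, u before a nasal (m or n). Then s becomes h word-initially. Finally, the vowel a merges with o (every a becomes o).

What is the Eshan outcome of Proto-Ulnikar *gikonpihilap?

gigunpihirop

Eshan: start from *gikonpihilap.
  rule 1 (intervocalic voicing): gikonpihilap → gigonpihilap
  rule 2 (unconditioned shift): gigonpihilap → gigonpihirap
  rule 3 (pre-nasal raising): gigonpihirap → gigunpihirap
  rule 4: no change — gigunpihirap
  rule 5 (vowel merger): gigunpihirap → gigunpihirop
  ⇒ Eshan gigunpihirop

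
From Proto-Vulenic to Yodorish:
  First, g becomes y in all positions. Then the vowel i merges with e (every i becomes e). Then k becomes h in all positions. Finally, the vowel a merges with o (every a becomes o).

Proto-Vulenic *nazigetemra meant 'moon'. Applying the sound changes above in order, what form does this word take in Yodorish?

nozeyetemro

Yodorish: start from *nazigetemra.
  rule 1 (unconditioned shift): nazigetemra → naziyetemra
  rule 2 (vowel merger): naziyetemra → nazeyetemra
  rule 3: no change — nazeyetemra
  rule 4 (vowel merger): nazeyetemra → nozeyetemro
  ⇒ Yodorish nozeyetemro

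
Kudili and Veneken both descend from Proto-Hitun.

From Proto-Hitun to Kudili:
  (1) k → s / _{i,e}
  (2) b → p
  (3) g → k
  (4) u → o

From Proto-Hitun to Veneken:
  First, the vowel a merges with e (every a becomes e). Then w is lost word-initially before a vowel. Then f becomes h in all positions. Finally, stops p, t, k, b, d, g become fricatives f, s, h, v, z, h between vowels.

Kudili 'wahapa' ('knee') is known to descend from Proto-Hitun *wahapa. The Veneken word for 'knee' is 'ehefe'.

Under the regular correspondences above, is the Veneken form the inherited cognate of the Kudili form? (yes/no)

yes

Derive the expected Veneken reflex of *wahapa:
Veneken: *wahapa
  wahapa → wehepe   [vowel merger]
  wehepe → ehepe   [glide loss]
  ehepe (rule 3 does not apply)
  ehepe → ehefe   [intervocalic lenition]
  giving Veneken ehefe.
Veneken 'ehefe' matches the regular reflex exactly, so the pair is cognate.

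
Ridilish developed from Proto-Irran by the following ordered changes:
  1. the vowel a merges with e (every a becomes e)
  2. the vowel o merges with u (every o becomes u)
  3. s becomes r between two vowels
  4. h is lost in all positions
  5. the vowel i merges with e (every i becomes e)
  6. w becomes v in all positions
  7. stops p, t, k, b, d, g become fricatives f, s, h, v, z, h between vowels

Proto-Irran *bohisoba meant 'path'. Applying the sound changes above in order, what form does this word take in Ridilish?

Ridilish: *bohisoba > bohisobe > buhisube > buhirube > buirube > buerube > bueruve  (by vowel merger, vowel merger, rhotacism, h-loss, vowel merger, intervocalic lenition)

bueruve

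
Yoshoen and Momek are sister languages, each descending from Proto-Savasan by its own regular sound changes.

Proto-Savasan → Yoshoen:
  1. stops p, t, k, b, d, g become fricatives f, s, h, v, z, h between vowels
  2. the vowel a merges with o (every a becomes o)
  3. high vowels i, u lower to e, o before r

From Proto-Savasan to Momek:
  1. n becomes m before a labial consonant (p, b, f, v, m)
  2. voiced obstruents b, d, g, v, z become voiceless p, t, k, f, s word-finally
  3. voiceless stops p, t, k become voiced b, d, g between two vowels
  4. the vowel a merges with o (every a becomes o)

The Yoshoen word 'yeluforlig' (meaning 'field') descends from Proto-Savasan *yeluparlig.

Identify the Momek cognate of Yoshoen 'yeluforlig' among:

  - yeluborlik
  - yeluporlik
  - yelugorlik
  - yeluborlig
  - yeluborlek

yeluborlik

Momek: *yeluparlig
  yeluparlig (rule 1 does not apply)
  yeluparlig → yeluparlik   [final devoicing]
  yeluparlik → yelubarlik   [intervocalic voicing]
  yelubarlik → yeluborlik   [vowel merger]
  giving Momek yeluborlik.
Only 'yeluborlik' matches the regular Momek development of *yeluparlig.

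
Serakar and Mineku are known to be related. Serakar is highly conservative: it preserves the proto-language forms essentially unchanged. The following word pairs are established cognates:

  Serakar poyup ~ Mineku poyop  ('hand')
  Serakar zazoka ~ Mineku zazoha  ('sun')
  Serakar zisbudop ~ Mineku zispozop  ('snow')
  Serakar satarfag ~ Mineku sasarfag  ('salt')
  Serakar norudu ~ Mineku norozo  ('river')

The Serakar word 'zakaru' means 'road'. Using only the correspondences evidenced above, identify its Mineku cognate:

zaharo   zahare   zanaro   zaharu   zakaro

zazoka ~ zazoha — Serakar k corresponds to Mineku h between vowels (before a back vowel).
norudu ~ norozo — Serakar u corresponds to Mineku o word-finally.
Applying these to Serakar 'zakaru':
  zakaru → zaharu   (k→h between vowels (before a back vowel))
  zaharu → zaharo   (u→o word-finally)
So the Mineku cognate is 'zaharo'.

zaharo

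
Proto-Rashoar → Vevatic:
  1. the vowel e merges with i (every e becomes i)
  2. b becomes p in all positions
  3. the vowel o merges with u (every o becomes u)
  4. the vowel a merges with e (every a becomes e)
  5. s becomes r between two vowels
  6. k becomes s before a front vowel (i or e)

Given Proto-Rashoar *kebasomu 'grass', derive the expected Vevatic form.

Vevatic: start from *kebasomu.
  rule 1 (vowel merger): kebasomu → kibasomu
  rule 2 (unconditioned shift): kibasomu → kipasomu
  rule 3 (vowel merger): kipasomu → kipasumu
  rule 4 (vowel merger): kipasumu → kipesumu
  rule 5 (rhotacism): kipesumu → kiperumu
  rule 6 (palatalisation): kiperumu → siperumu
  ⇒ Vevatic siperumu

siperumu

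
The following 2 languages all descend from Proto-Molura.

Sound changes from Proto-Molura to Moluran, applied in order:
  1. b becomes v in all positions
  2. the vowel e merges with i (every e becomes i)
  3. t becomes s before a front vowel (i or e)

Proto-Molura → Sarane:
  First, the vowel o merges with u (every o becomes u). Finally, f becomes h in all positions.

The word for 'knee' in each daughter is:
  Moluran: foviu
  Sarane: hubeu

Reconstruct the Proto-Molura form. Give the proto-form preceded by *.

*fobeu

Position 4: Moluran has i, Sarane has e. Sarane preserves e here (none of its changes turn any other segment into e), so the proto-segment is *e.
Position 3: Moluran has v, Sarane has b. Sarane preserves b here (none of its changes turn any other segment into b), so the proto-segment is *b.
This points to *fobeu. Verify forward in each daughter:
Moluran: *fobeu
  fobeu → foveu   [unconditioned shift]
  foveu → foviu   [vowel merger]
  foviu (rule 3 does not apply)
  giving Moluran foviu.
Sarane: start from *fobeu.
  rule 1 (vowel merger): fobeu → fubeu
  rule 2 (unconditioned shift): fubeu → hubeu
  ⇒ Sarane hubeu
Only *fobeu yields all of Moluran foviu, Sarane hubeu.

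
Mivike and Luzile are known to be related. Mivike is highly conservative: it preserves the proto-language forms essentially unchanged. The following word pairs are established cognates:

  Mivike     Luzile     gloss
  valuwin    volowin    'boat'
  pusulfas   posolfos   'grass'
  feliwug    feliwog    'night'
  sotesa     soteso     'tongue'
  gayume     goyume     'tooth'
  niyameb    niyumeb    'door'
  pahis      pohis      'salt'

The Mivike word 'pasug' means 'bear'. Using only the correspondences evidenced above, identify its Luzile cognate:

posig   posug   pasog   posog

valuwin ~ volowin, pusulfas ~ posolfos — Mivike a corresponds to Luzile o after a consonant, before a consonant other than r, m, n, p, b, f, v.
valuwin ~ volowin, pusulfas ~ posolfos — Mivike u corresponds to Luzile o after a consonant, before a consonant other than r, m, n, p, b, f, v.
Applying these to Mivike 'pasug':
  pasug → posug   (a→o after a consonant, before a consonant other than r, m, n, p, b, f, v)
  posug → posog   (u→o after a consonant, before a consonant other than r, m, n, p, b, f, v)
So the Luzile cognate is 'posog'.

posog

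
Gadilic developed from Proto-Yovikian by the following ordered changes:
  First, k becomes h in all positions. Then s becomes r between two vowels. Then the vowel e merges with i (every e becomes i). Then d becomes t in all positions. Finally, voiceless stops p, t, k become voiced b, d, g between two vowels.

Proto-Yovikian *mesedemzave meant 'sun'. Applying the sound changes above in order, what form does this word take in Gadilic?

miridimzavi

Gadilic: start from *mesedemzave.
  rule 1: no change — mesedemzave
  rule 2 (rhotacism): mesedemzave → meredemzave
  rule 3 (vowel merger): meredemzave → miridimzavi
  rule 4 (unconditioned shift): miridimzavi → miritimzavi
  rule 5 (intervocalic voicing): miritimzavi → miridimzavi
  ⇒ Gadilic miridimzavi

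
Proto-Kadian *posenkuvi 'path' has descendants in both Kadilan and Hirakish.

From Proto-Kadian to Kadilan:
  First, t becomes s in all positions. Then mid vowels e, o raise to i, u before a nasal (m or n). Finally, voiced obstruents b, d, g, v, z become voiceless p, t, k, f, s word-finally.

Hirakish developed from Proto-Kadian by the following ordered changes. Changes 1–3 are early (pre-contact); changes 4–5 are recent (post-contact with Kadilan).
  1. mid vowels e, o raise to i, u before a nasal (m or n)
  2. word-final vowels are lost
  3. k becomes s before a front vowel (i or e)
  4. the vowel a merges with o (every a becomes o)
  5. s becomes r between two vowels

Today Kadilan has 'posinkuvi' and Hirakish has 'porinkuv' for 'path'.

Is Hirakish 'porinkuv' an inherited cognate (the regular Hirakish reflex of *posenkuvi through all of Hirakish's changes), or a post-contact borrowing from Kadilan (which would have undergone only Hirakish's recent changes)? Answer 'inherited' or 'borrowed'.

inherited

If inherited, *posenkuvi would pass through all of Hirakish's changes:
Hirakish: start from *posenkuvi.
  rule 1 (pre-nasal raising): posenkuvi → posinkuvi
  rule 2 (apocope): posinkuvi → posinkuv
  rule 3: no change — posinkuv
  rule 4: no change — posinkuv
  rule 5 (rhotacism): posinkuv → porinkuv
  ⇒ Hirakish porinkuv
If borrowed from Kadilan 'posinkuvi' after the early changes, it would undergo only the recent ones:
  rule 4 (vowel merger): no change (posinkuvi)
  rule 5 (rhotacism): posinkuvi → porinkuvi
  ⇒ as a loan: porinkuvi
Hirakish 'porinkuv' matches the inherited outcome exactly, so it is an inherited cognate, not a loan.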